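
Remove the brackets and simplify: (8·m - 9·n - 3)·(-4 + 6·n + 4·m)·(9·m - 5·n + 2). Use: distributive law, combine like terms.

(8·m - 9·n - 3)·(-4 + 6·n + 4·m)·(9·m - 5·n + 2)
= (-32·m + 48·m·n + 32·m^2 + 36·n - 54·n^2 - 36·m·n + 12 - 18·n - 12·m)·(9·m - 5·n + 2)    [distributive law]
= (-44·m + 12·m·n + 32·m^2 + 18·n - 54·n^2 + 12)·(9·m - 5·n + 2)    [combine like terms]
= -396·m^2 + 220·m·n - 88·m + 108·m^2·n - 60·m·n^2 + 24·m·n + 288·m^3 - 160·m^2·n + 64·m^2 + 162·m·n - 90·n^2 + 36·n - 486·m·n^2 + 270·n^3 - 108·n^2 + 108·m - 60·n + 24    [distributive law]
= -332·m^2 + 406·m·n + 20·m - 52·m^2·n - 546·m·n^2 + 288·m^3 - 198·n^2 - 24·n + 270·n^3 + 24    [combine like terms]

-332·m^2 + 406·m·n + 20·m - 52·m^2·n - 546·m·n^2 + 288·m^3 - 198·n^2 - 24·n + 270·n^3 + 24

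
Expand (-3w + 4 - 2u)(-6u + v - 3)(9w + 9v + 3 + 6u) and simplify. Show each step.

162uw² + 126uvw - 54uw + 216u²w - 27vw² - 27v²w + 108vw + 81w² - 81w - 144uv - 126u - 72u² + 36v² - 96v - 36 + 96u²v + 72u³ - 18uv²

(-3w + 4 - 2u)(-6u + v - 3)(9w + 9v + 3 + 6u)
= (18uw - 3vw + 9w - 24u + 4v - 12 + 12u² - 2uv + 6u)(9w + 9v + 3 + 6u)    [distributive law]
= (18uw - 3vw + 9w - 18u + 4v - 12 + 12u² - 2uv)(9w + 9v + 3 + 6u)    [combine like terms]
= 162uw² + 162uvw + 54uw + 108u²w - 27vw² - 27v²w - 9vw - 18uvw + 81w² + 81vw + 27w + 54uw - 162uw - 162uv - 54u - 108u² + 36vw + 36v² + 12v + 24uv - 108w - 108v - 36 - 72u + 108u²w + 108u²v + 36u² + 72u³ - 18uvw - 18uv² - 6uv - 12u²v    [distributive law]
= 162uw² + 126uvw - 54uw + 216u²w - 27vw² - 27v²w + 108vw + 81w² - 81w - 144uv - 126u - 72u² + 36v² - 96v - 36 + 96u²v + 72u³ - 18uv²    [combine like terms]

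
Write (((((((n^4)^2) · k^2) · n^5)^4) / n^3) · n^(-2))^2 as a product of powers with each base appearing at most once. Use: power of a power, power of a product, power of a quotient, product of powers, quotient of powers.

(((((((n^4)^2) · k^2) · n^5)^4) / n^3) · n^(-2))^2
= (((((((n^4)^2) · k^2) · n^5)^4) / n^3)^2) · ((n^(-2))^2)    [power of a product]
= (((((((n^4)^2) · k^2) · n^5)^4)^2) / ((n^3)^2)) · ((n^(-2))^2)    [power of a quotient]
= ((((((n^4)^2) · k^2) · n^5)^8) / ((n^3)^2)) · ((n^(-2))^2)    [power of a power]
= ((((((n^4)^2) · k^2)^8) · ((n^5)^8)) / ((n^3)^2)) · ((n^(-2))^2)    [power of a product]
= ((((((n^4)^2)^8) · ((k^2)^8)) · ((n^5)^8)) / ((n^3)^2)) · ((n^(-2))^2)    [power of a product]
= (((((n^4)^16) · ((k^2)^8)) · ((n^5)^8)) / ((n^3)^2)) · ((n^(-2))^2)    [power of a power]
= (((n^64 · ((k^2)^8)) · ((n^5)^8)) / ((n^3)^2)) · ((n^(-2))^2)    [power of a power]
= (((n^64 · k^16) · ((n^5)^8)) / ((n^3)^2)) · ((n^(-2))^2)    [power of a power]
= (((n^64 · k^16) · n^40) / ((n^3)^2)) · ((n^(-2))^2)    [power of a power]
= (((n^64 · k^16) · n^40) / n^6) · ((n^(-2))^2)    [power of a power]
= (((n^64 · k^16) · n^40) / n^6) · n^(-4)    [power of a power]
= k^16·n^94    [quotient of powers; product of powers]

k^16·n^94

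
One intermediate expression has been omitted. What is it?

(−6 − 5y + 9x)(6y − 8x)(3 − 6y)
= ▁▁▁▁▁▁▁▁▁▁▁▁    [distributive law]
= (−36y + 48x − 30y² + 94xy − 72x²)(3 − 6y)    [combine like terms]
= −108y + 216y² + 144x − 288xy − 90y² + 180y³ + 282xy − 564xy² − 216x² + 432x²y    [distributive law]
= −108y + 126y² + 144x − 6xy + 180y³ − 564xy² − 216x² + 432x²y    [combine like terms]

Applying distributive law to the line above:

(−36y + 48x − 30y² + 40xy + 54xy − 72x²)(3 − 6y)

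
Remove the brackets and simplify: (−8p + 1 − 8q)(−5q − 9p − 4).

(−8p + 1 − 8q)(−5q − 9p − 4)
= 40pq + 72p^2 + 32p − 5q − 9p − 4 + 40q^2 + 72pq + 32q    [distributive law]
= 112pq + 72p^2 + 23p + 27q − 4 + 40q^2    [combine like terms]

112pq + 72p^2 + 23p + 27q − 4 + 40q^2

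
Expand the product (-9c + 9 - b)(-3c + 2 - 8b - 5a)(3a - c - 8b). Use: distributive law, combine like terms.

(-9c + 9 - b)(-3c + 2 - 8b - 5a)(3a - c - 8b)
= (27c^2 - 18c + 72bc + 45ac - 27c + 18 - 72b - 45a + 3bc - 2b + 8b^2 + 5ab)(3a - c - 8b)    [distributive law]
= (27c^2 - 45c + 75bc + 45ac + 18 - 74b - 45a + 8b^2 + 5ab)(3a - c - 8b)    [combine like terms]
= 81ac^2 - 27c^3 - 216bc^2 - 135ac + 45c^2 + 360bc + 225abc - 75bc^2 - 600b^2c + 135a^2c - 45ac^2 - 360abc + 54a - 18c - 144b - 222ab + 74bc + 592b^2 - 135a^2 + 45ac + 360ab + 24ab^2 - 8b^2c - 64b^3 + 15a^2b - 5abc - 40ab^2    [distributive law]
= 36ac^2 - 27c^3 - 291bc^2 - 90ac + 45c^2 + 434bc - 140abc - 608b^2c + 135a^2c + 54a - 18c - 144b + 138ab + 592b^2 - 135a^2 - 16ab^2 - 64b^3 + 15a^2b    [combine like terms]

36ac^2 - 27c^3 - 291bc^2 - 90ac + 45c^2 + 434bc - 140abc - 608b^2c + 135a^2c + 54a - 18c - 144b + 138ab + 592b^2 - 135a^2 - 16ab^2 - 64b^3 + 15a^2b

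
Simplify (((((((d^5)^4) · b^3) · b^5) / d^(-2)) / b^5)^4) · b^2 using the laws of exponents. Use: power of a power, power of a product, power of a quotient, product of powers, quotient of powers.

b^14d^88

(((((((d^5)^4) · b^3) · b^5) / d^(-2)) / b^5)^4) · b^2
= (((((((d^5)^4) · b^3) · b^5) / d^(-2))^4) / ((b^5)^4)) · b^2    [power of a quotient]
= (((((((d^5)^4) · b^3) · b^5)^4) / ((d^(-2))^4)) / ((b^5)^4)) · b^2    [power of a quotient]
= (((((((d^5)^4) · b^3)^4) · ((b^5)^4)) / ((d^(-2))^4)) / ((b^5)^4)) · b^2    [power of a product]
= (((((((d^5)^4)^4) · ((b^3)^4)) · ((b^5)^4)) / ((d^(-2))^4)) / ((b^5)^4)) · b^2    [power of a product]
= ((((((d^5)^16) · ((b^3)^4)) · ((b^5)^4)) / ((d^(-2))^4)) / ((b^5)^4)) · b^2    [power of a power]
= ((((d^80 · ((b^3)^4)) · ((b^5)^4)) / ((d^(-2))^4)) / ((b^5)^4)) · b^2    [power of a power]
= ((((d^80 · b^12) · ((b^5)^4)) / ((d^(-2))^4)) / ((b^5)^4)) · b^2    [power of a power]
= ((((d^80 · b^12) · b^20) / ((d^(-2))^4)) / ((b^5)^4)) · b^2    [power of a power]
= ((((d^80 · b^12) · b^20) / d^(-8)) / ((b^5)^4)) · b^2    [power of a power]
= ((((d^80 · b^12) · b^20) / d^(-8)) / b^20) · b^2    [power of a power]
= b^14d^88    [quotient of powers; product of powers]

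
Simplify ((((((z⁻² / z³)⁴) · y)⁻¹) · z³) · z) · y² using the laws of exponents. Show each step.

yz²⁴

((((((z⁻² / z³)⁴) · y)⁻¹) · z³) · z) · y²
= ((((((z⁻² / z³)⁴)⁻¹) · (y⁻¹)) · z³) · z) · y²    [power of a product]
= (((((z⁻² / z³)⁻⁴) · (y⁻¹)) · z³) · z) · y²    [power of a power]
= ((((((z⁻²)⁻⁴) / ((z³)⁻⁴)) · (y⁻¹)) · z³) · z) · y²    [power of a quotient]
= ((((z⁸ / ((z³)⁻⁴)) · (y⁻¹)) · z³) · z) · y²    [power of a power]
= ((((z⁸ / z⁻¹²) · (y⁻¹)) · z³) · z) · y²    [power of a power]
= (((z²⁰ · (y⁻¹)) · z³) · z) · y²    [quotient of powers]
= yz²⁴    [product of powers]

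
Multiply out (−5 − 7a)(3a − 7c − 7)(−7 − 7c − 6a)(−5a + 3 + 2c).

2069a^2 − 119a − 819ac + 3400a^2c − 1386ac^2 + 663a^3 − 1960c − 1715c^2 − 490c^3 − 735 + 987a^3c + 1421a^2c^2 − 630a^4 − 686ac^3

(−5 − 7a)(3a − 7c − 7)(−7 − 7c − 6a)(−5a + 3 + 2c)
= (−15a + 35c + 35 − 21a^2 + 49ac + 49a)(−7 − 7c − 6a)(−5a + 3 + 2c)    [distributive law]
= (34a + 35c + 35 − 21a^2 + 49ac)(−7 − 7c − 6a)(−5a + 3 + 2c)    [combine like terms]
= (−238a − 238ac − 204a^2 − 245c − 245c^2 − 210ac − 245 − 245c − 210a + 147a^2 + 147a^2c + 126a^3 − 343ac − 343ac^2 − 294a^2c)(−5a + 3 + 2c)    [distributive law]
= (−448a − 791ac − 57a^2 − 490c − 245c^2 − 245 − 147a^2c + 126a^3 − 343ac^2)(−5a + 3 + 2c)    [combine like terms]
= 2240a^2 − 1344a − 896ac + 3955a^2c − 2373ac − 1582ac^2 + 285a^3 − 171a^2 − 114a^2c + 2450ac − 1470c − 980c^2 + 1225ac^2 − 735c^2 − 490c^3 + 1225a − 735 − 490c + 735a^3c − 441a^2c − 294a^2c^2 − 630a^4 + 378a^3 + 252a^3c + 1715a^2c^2 − 1029ac^2 − 686ac^3    [distributive law]
= 2069a^2 − 119a − 819ac + 3400a^2c − 1386ac^2 + 663a^3 − 1960c − 1715c^2 − 490c^3 − 735 + 987a^3c + 1421a^2c^2 − 630a^4 − 686ac^3    [combine like terms]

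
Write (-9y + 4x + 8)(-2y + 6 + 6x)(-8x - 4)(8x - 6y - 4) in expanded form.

-4128x^2y^2 + 864xy^3 - 4848xy^2 + 432y^3 - 1392y^2 + 8512x^2y + 3040xy + 32y + 5120x^3y - 4608x^3 - 2688x^2 + 1152x - 1536x^4 + 768

(-9y + 4x + 8)(-2y + 6 + 6x)(-8x - 4)(8x - 6y - 4)
= (18y^2 - 54y - 54xy - 8xy + 24x + 24x^2 - 16y + 48 + 48x)(-8x - 4)(8x - 6y - 4)    [distributive law]
= (18y^2 - 70y - 62xy + 72x + 24x^2 + 48)(-8x - 4)(8x - 6y - 4)    [combine like terms]
= (-144xy^2 - 72y^2 + 560xy + 280y + 496x^2y + 248xy - 576x^2 - 288x - 192x^3 - 96x^2 - 384x - 192)(8x - 6y - 4)    [distributive law]
= (-144xy^2 - 72y^2 + 808xy + 280y + 496x^2y - 672x^2 - 672x - 192x^3 - 192)(8x - 6y - 4)    [combine like terms]
= -1152x^2y^2 + 864xy^3 + 576xy^2 - 576xy^2 + 432y^3 + 288y^2 + 6464x^2y - 4848xy^2 - 3232xy + 2240xy - 1680y^2 - 1120y + 3968x^3y - 2976x^2y^2 - 1984x^2y - 5376x^3 + 4032x^2y + 2688x^2 - 5376x^2 + 4032xy + 2688x - 1536x^4 + 1152x^3y + 768x^3 - 1536x + 1152y + 768    [distributive law]
= -4128x^2y^2 + 864xy^3 - 4848xy^2 + 432y^3 - 1392y^2 + 8512x^2y + 3040xy + 32y + 5120x^3y - 4608x^3 - 2688x^2 + 1152x - 1536x^4 + 768    [combine like terms]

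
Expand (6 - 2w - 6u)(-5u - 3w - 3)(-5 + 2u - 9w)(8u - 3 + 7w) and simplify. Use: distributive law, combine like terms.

(6 - 2w - 6u)(-5u - 3w - 3)(-5 + 2u - 9w)(8u - 3 + 7w)
= (-30u - 18w - 18 + 10uw + 6w^2 + 6w + 30u^2 + 18uw + 18u)(-5 + 2u - 9w)(8u - 3 + 7w)    [distributive law]
= (-12u - 12w - 18 + 28uw + 6w^2 + 30u^2)(-5 + 2u - 9w)(8u - 3 + 7w)    [combine like terms]
= (60u - 24u^2 + 108uw + 60w - 24uw + 108w^2 + 90 - 36u + 162w - 140uw + 56u^2w - 252uw^2 - 30w^2 + 12uw^2 - 54w^3 - 150u^2 + 60u^3 - 270u^2w)(8u - 3 + 7w)    [distributive law]
= (24u - 174u^2 - 56uw + 222w + 78w^2 + 90 - 214u^2w - 240uw^2 - 54w^3 + 60u^3)(8u - 3 + 7w)    [combine like terms]
= 192u^2 - 72u + 168uw - 1392u^3 + 522u^2 - 1218u^2w - 448u^2w + 168uw - 392uw^2 + 1776uw - 666w + 1554w^2 + 624uw^2 - 234w^2 + 546w^3 + 720u - 270 + 630w - 1712u^3w + 642u^2w - 1498u^2w^2 - 1920u^2w^2 + 720uw^2 - 1680uw^3 - 432uw^3 + 162w^3 - 378w^4 + 480u^4 - 180u^3 + 420u^3w    [distributive law]
= 714u^2 + 648u + 2112uw - 1572u^3 - 1024u^2w + 952uw^2 - 36w + 1320w^2 + 708w^3 - 270 - 1292u^3w - 3418u^2w^2 - 2112uw^3 - 378w^4 + 480u^4    [combine like terms]

714u^2 + 648u + 2112uw - 1572u^3 - 1024u^2w + 952uw^2 - 36w + 1320w^2 + 708w^3 - 270 - 1292u^3w - 3418u^2w^2 - 2112uw^3 - 378w^4 + 480u^4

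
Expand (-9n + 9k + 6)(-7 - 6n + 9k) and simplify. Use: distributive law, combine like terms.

(-9n + 9k + 6)(-7 - 6n + 9k)
= 63n + 54n² - 81kn - 63k - 54kn + 81k² - 42 - 36n + 54k    [distributive law]
= 27n + 54n² - 135kn - 9k + 81k² - 42    [combine like terms]

27n + 54n² - 135kn - 9k + 81k² - 42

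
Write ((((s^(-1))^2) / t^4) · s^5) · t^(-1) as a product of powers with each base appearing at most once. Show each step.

((((s^(-1))^2) / t^4) · s^5) · t^(-1)
= ((s^(-2) / t^4) · s^5) · t^(-1)    [power of a power]
= s^3t^(-5)    [quotient of powers; product of powers]

s^3t^(-5)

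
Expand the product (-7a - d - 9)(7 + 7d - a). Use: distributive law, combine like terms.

(-7a - d - 9)(7 + 7d - a)
= -49a - 49ad + 7a² - 7d - 7d² + ad - 63 - 63d + 9a    [distributive law]
= -40a - 48ad + 7a² - 70d - 7d² - 63    [combine like terms]

-40a - 48ad + 7a² - 70d - 7d² - 63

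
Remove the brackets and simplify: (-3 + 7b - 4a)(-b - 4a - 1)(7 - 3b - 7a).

(-3 + 7b - 4a)(-b - 4a - 1)(7 - 3b - 7a)
= (3b + 12a + 3 - 7b^2 - 28ab - 7b + 4ab + 16a^2 + 4a)(7 - 3b - 7a)    [distributive law]
= (-4b + 16a + 3 - 7b^2 - 24ab + 16a^2)(7 - 3b - 7a)    [combine like terms]
= -28b + 12b^2 + 28ab + 112a - 48ab - 112a^2 + 21 - 9b - 21a - 49b^2 + 21b^3 + 49ab^2 - 168ab + 72ab^2 + 168a^2b + 112a^2 - 48a^2b - 112a^3    [distributive law]
= -37b - 37b^2 - 188ab + 91a + 21 + 21b^3 + 121ab^2 + 120a^2b - 112a^3    [combine like terms]

-37b - 37b^2 - 188ab + 91a + 21 + 21b^3 + 121ab^2 + 120a^2b - 112a^3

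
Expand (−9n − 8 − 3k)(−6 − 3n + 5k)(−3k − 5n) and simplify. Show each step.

(−9n − 8 − 3k)(−6 − 3n + 5k)(−3k − 5n)
= (54n + 27n^2 − 45kn + 48 + 24n − 40k + 18k + 9kn − 15k^2)(−3k − 5n)    [distributive law]
= (78n + 27n^2 − 36kn + 48 − 22k − 15k^2)(−3k − 5n)    [combine like terms]
= −234kn − 390n^2 − 81kn^2 − 135n^3 + 108k^2n + 180kn^2 − 144k − 240n + 66k^2 + 110kn + 45k^3 + 75k^2n    [distributive law]
= −124kn − 390n^2 + 99kn^2 − 135n^3 + 183k^2n − 144k − 240n + 66k^2 + 45k^3    [combine like terms]

−124kn − 390n^2 + 99kn^2 − 135n^3 + 183k^2n − 144k − 240n + 66k^2 + 45k^3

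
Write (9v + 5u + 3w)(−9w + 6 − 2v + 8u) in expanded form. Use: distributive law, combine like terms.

−87vw + 54v − 18v² + 62uv − 21uw + 30u + 40u² − 27w² + 18w

(9v + 5u + 3w)(−9w + 6 − 2v + 8u)
= −81vw + 54v − 18v² + 72uv − 45uw + 30u − 10uv + 40u² − 27w² + 18w − 6vw + 24uw    [distributive law]
= −87vw + 54v − 18v² + 62uv − 21uw + 30u + 40u² − 27w² + 18w    [combine like terms]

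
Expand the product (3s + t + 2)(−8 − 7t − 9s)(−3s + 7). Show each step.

−63s² − 246s + 90s²t − 144st + 81s³ − 154t + 21st² − 49t² − 112

(3s + t + 2)(−8 − 7t − 9s)(−3s + 7)
= (−24s − 21st − 27s² − 8t − 7t² − 9st − 16 − 14t − 18s)(−3s + 7)    [distributive law]
= (−42s − 30st − 27s² − 22t − 7t² − 16)(−3s + 7)    [combine like terms]
= 126s² − 294s + 90s²t − 210st + 81s³ − 189s² + 66st − 154t + 21st² − 49t² + 48s − 112    [distributive law]
= −63s² − 246s + 90s²t − 144st + 81s³ − 154t + 21st² − 49t² − 112    [combine like terms]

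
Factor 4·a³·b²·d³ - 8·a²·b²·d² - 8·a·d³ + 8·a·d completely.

4·a³·b²·d³ - 8·a²·b²·d² - 8·a·d³ + 8·a·d
= 4(a³·b²·d³ - 2·a²·b²·d² - 2·a·d³ + 2·a·d)    [factor out 4]
= 4·a·d(a²·b²·d² - 2·a·b²·d - 2·d² + 2)    [factor out a·d]

4·a·d(a²·b²·d² - 2·a·b²·d - 2·d² + 2)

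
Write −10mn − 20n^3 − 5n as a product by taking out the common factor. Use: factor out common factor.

−10mn − 20n^3 − 5n
= 5(−2mn − 4n^3 − n)    [factor out 5]
= 5n(−2m − 4n^2 − 1)    [factor out n]

5n(−2m − 4n^2 − 1)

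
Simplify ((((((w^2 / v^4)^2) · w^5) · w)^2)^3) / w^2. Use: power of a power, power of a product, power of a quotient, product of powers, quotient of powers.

v^(-48)·w^58

((((((w^2 / v^4)^2) · w^5) · w)^2)^3) / w^2
= (((((w^2 / v^4)^2) · w^5) · w)^6) / w^2    [power of a power]
= (((((w^2 / v^4)^2) · w^5)^6) · (w^6)) / w^2    [power of a product]
= (((((w^2 / v^4)^2)^6) · ((w^5)^6)) · (w^6)) / w^2    [power of a product]
= ((((w^2 / v^4)^12) · ((w^5)^6)) · (w^6)) / w^2    [power of a power]
= (((((w^2)^12) / ((v^4)^12)) · ((w^5)^6)) · (w^6)) / w^2    [power of a quotient]
= (((w^24 / ((v^4)^12)) · ((w^5)^6)) · (w^6)) / w^2    [power of a power]
= (((w^24 / v^48) · ((w^5)^6)) · (w^6)) / w^2    [power of a power]
= (((w^24 / v^48) · w^30) · (w^6)) / w^2    [power of a power]
= v^(-48)·w^58    [quotient of powers; product of powers]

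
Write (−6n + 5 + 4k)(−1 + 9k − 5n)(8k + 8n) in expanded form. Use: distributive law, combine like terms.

(−6n + 5 + 4k)(−1 + 9k − 5n)(8k + 8n)
= (6n − 54kn + 30n^2 − 5 + 45k − 25n − 4k + 36k^2 − 20kn)(8k + 8n)    [distributive law]
= (−19n − 74kn + 30n^2 − 5 + 41k + 36k^2)(8k + 8n)    [combine like terms]
= −152kn − 152n^2 − 592k^2n − 592kn^2 + 240kn^2 + 240n^3 − 40k − 40n + 328k^2 + 328kn + 288k^3 + 288k^2n    [distributive law]
= 176kn − 152n^2 − 304k^2n − 352kn^2 + 240n^3 − 40k − 40n + 328k^2 + 288k^3    [combine like terms]

176kn − 152n^2 − 304k^2n − 352kn^2 + 240n^3 − 40k − 40n + 328k^2 + 288k^3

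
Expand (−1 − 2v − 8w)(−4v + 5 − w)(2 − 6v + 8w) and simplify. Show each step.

18v + 52v^2 + 254vw − 10 − 118w − 296w^2 − 48v^3 − 140v^2w + 224vw^2 + 64w^3

(−1 − 2v − 8w)(−4v + 5 − w)(2 − 6v + 8w)
= (4v − 5 + w + 8v^2 − 10v + 2vw + 32vw − 40w + 8w^2)(2 − 6v + 8w)    [distributive law]
= (−6v − 5 − 39w + 8v^2 + 34vw + 8w^2)(2 − 6v + 8w)    [combine like terms]
= −12v + 36v^2 − 48vw − 10 + 30v − 40w − 78w + 234vw − 312w^2 + 16v^2 − 48v^3 + 64v^2w + 68vw − 204v^2w + 272vw^2 + 16w^2 − 48vw^2 + 64w^3    [distributive law]
= 18v + 52v^2 + 254vw − 10 − 118w − 296w^2 − 48v^3 − 140v^2w + 224vw^2 + 64w^3    [combine like terms]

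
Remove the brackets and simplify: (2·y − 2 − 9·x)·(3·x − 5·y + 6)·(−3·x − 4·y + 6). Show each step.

−45·x²·y − 174·x·y² + 480·x·y + 40·y³ − 148·y² + 180·y + 18·x² − 324·x − 72 + 81·x³

(2·y − 2 − 9·x)·(3·x − 5·y + 6)·(−3·x − 4·y + 6)
= (6·x·y − 10·y² + 12·y − 6·x + 10·y − 12 − 27·x² + 45·x·y − 54·x)·(−3·x − 4·y + 6)    [distributive law]
= (51·x·y − 10·y² + 22·y − 60·x − 12 − 27·x²)·(−3·x − 4·y + 6)    [combine like terms]
= −153·x²·y − 204·x·y² + 306·x·y + 30·x·y² + 40·y³ − 60·y² − 66·x·y − 88·y² + 132·y + 180·x² + 240·x·y − 360·x + 36·x + 48·y − 72 + 81·x³ + 108·x²·y − 162·x²    [distributive law]
= −45·x²·y − 174·x·y² + 480·x·y + 40·y³ − 148·y² + 180·y + 18·x² − 324·x − 72 + 81·x³    [combine like terms]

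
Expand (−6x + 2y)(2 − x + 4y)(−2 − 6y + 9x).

(−6x + 2y)(2 − x + 4y)(−2 − 6y + 9x)
= (−12x + 6x^2 − 24xy + 4y − 2xy + 8y^2)(−2 − 6y + 9x)    [distributive law]
= (−12x + 6x^2 − 26xy + 4y + 8y^2)(−2 − 6y + 9x)    [combine like terms]
= 24x + 72xy − 108x^2 − 12x^2 − 36x^2y + 54x^3 + 52xy + 156xy^2 − 234x^2y − 8y − 24y^2 + 36xy − 16y^2 − 48y^3 + 72xy^2    [distributive law]
= 24x + 160xy − 120x^2 − 270x^2y + 54x^3 + 228xy^2 − 8y − 40y^2 − 48y^3    [combine like terms]

24x + 160xy − 120x^2 − 270x^2y + 54x^3 + 228xy^2 − 8y − 40y^2 − 48y^3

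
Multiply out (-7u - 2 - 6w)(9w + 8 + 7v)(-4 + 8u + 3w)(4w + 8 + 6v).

-6744uw^2 - 3168uw - 6192uvw - 2016u^2w^2 - 5824u^2w - 4592u^2vw - 2484uw^3 - 5658uvw^2 + 768u + 1248uv - 3584u^2 - 5824u^2v + 504uv^2 - 2352u^2v^2 - 2898uv^2w + 1008w^2 + 1984w + 2528vw - 1224w^3 - 396vw^2 + 512 + 832v + 336v^2 + 756v^2w - 648w^4 - 1476vw^3 - 756v^2w^2

(-7u - 2 - 6w)(9w + 8 + 7v)(-4 + 8u + 3w)(4w + 8 + 6v)
= (-63uw - 56u - 49uv - 18w - 16 - 14v - 54w^2 - 48w - 42vw)(-4 + 8u + 3w)(4w + 8 + 6v)    [distributive law]
= (-63uw - 56u - 49uv - 66w - 16 - 14v - 54w^2 - 42vw)(-4 + 8u + 3w)(4w + 8 + 6v)    [combine like terms]
= (252uw - 504u^2w - 189uw^2 + 224u - 448u^2 - 168uw + 196uv - 392u^2v - 147uvw + 264w - 528uw - 198w^2 + 64 - 128u - 48w + 56v - 112uv - 42vw + 216w^2 - 432uw^2 - 162w^3 + 168vw - 336uvw - 126vw^2)(4w + 8 + 6v)    [distributive law]
= (-444uw - 504u^2w - 621uw^2 + 96u - 448u^2 + 84uv - 392u^2v - 483uvw + 216w + 18w^2 + 64 + 56v + 126vw - 162w^3 - 126vw^2)(4w + 8 + 6v)    [combine like terms]
= -1776uw^2 - 3552uw - 2664uvw - 2016u^2w^2 - 4032u^2w - 3024u^2vw - 2484uw^3 - 4968uw^2 - 3726uvw^2 + 384uw + 768u + 576uv - 1792u^2w - 3584u^2 - 2688u^2v + 336uvw + 672uv + 504uv^2 - 1568u^2vw - 3136u^2v - 2352u^2v^2 - 1932uvw^2 - 3864uvw - 2898uv^2w + 864w^2 + 1728w + 1296vw + 72w^3 + 144w^2 + 108vw^2 + 256w + 512 + 384v + 224vw + 448v + 336v^2 + 504vw^2 + 1008vw + 756v^2w - 648w^4 - 1296w^3 - 972vw^3 - 504vw^3 - 1008vw^2 - 756v^2w^2    [distributive law]
= -6744uw^2 - 3168uw - 6192uvw - 2016u^2w^2 - 5824u^2w - 4592u^2vw - 2484uw^3 - 5658uvw^2 + 768u + 1248uv - 3584u^2 - 5824u^2v + 504uv^2 - 2352u^2v^2 - 2898uv^2w + 1008w^2 + 1984w + 2528vw - 1224w^3 - 396vw^2 + 512 + 832v + 336v^2 + 756v^2w - 648w^4 - 1476vw^3 - 756v^2w^2    [combine like terms]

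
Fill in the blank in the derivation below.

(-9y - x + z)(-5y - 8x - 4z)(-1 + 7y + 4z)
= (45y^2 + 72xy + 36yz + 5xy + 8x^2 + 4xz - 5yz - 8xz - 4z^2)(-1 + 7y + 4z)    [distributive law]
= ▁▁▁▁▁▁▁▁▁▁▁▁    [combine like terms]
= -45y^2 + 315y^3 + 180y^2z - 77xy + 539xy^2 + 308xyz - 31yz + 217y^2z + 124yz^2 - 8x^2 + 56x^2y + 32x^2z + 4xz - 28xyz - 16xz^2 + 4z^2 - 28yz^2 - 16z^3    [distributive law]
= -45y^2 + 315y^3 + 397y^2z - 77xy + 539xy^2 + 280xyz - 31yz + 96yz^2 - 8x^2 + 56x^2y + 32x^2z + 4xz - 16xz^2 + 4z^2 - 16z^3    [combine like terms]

By combine like terms:

(45y^2 + 77xy + 31yz + 8x^2 - 4xz - 4z^2)(-1 + 7y + 4z)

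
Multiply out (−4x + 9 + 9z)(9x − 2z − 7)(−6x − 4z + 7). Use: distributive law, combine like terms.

(−4x + 9 + 9z)(9x − 2z − 7)(−6x − 4z + 7)
= (−36x^2 + 8xz + 28x + 81x − 18z − 63 + 81xz − 18z^2 − 63z)(−6x − 4z + 7)    [distributive law]
= (−36x^2 + 89xz + 109x − 81z − 63 − 18z^2)(−6x − 4z + 7)    [combine like terms]
= 216x^3 + 144x^2z − 252x^2 − 534x^2z − 356xz^2 + 623xz − 654x^2 − 436xz + 763x + 486xz + 324z^2 − 567z + 378x + 252z − 441 + 108xz^2 + 72z^3 − 126z^2    [distributive law]
= 216x^3 − 390x^2z − 906x^2 − 248xz^2 + 673xz + 1141x + 198z^2 − 315z − 441 + 72z^3    [combine like terms]

216x^3 − 390x^2z − 906x^2 − 248xz^2 + 673xz + 1141x + 198z^2 − 315z − 441 + 72z^3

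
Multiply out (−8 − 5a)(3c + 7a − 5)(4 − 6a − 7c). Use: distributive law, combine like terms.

−376c + 301ac + 168c^2 − 364a + 46a^2 + 160 + 335a^2c + 105ac^2 + 210a^3

(−8 − 5a)(3c + 7a − 5)(4 − 6a − 7c)
= (−24c − 56a + 40 − 15ac − 35a^2 + 25a)(4 − 6a − 7c)    [distributive law]
= (−24c − 31a + 40 − 15ac − 35a^2)(4 − 6a − 7c)    [combine like terms]
= −96c + 144ac + 168c^2 − 124a + 186a^2 + 217ac + 160 − 240a − 280c − 60ac + 90a^2c + 105ac^2 − 140a^2 + 210a^3 + 245a^2c    [distributive law]
= −376c + 301ac + 168c^2 − 364a + 46a^2 + 160 + 335a^2c + 105ac^2 + 210a^3    [combine like terms]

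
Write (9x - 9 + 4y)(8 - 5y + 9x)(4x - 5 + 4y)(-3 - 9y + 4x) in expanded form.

351x^2 + 4373x^2y - 2736x^3 + 2169x - 1456xy - 873xy^2 - 3056x^2y^2 - 1764x^3y + 724xy^3 + 1296x^4 - 1080 - 1221y + 4833y^2 - 3432y^3 + 720y^4

(9x - 9 + 4y)(8 - 5y + 9x)(4x - 5 + 4y)(-3 - 9y + 4x)
= (72x - 45xy + 81x^2 - 72 + 45y - 81x + 32y - 20y^2 + 36xy)(4x - 5 + 4y)(-3 - 9y + 4x)    [distributive law]
= (-9x - 9xy + 81x^2 - 72 + 77y - 20y^2)(4x - 5 + 4y)(-3 - 9y + 4x)    [combine like terms]
= (-36x^2 + 45x - 36xy - 36x^2y + 45xy - 36xy^2 + 324x^3 - 405x^2 + 324x^2y - 288x + 360 - 288y + 308xy - 385y + 308y^2 - 80xy^2 + 100y^2 - 80y^3)(-3 - 9y + 4x)    [distributive law]
= (-441x^2 - 243x + 317xy + 288x^2y - 116xy^2 + 324x^3 + 360 - 673y + 408y^2 - 80y^3)(-3 - 9y + 4x)    [combine like terms]
= 1323x^2 + 3969x^2y - 1764x^3 + 729x + 2187xy - 972x^2 - 951xy - 2853xy^2 + 1268x^2y - 864x^2y - 2592x^2y^2 + 1152x^3y + 348xy^2 + 1044xy^3 - 464x^2y^2 - 972x^3 - 2916x^3y + 1296x^4 - 1080 - 3240y + 1440x + 2019y + 6057y^2 - 2692xy - 1224y^2 - 3672y^3 + 1632xy^2 + 240y^3 + 720y^4 - 320xy^3    [distributive law]
= 351x^2 + 4373x^2y - 2736x^3 + 2169x - 1456xy - 873xy^2 - 3056x^2y^2 - 1764x^3y + 724xy^3 + 1296x^4 - 1080 - 1221y + 4833y^2 - 3432y^3 + 720y^4    [combine like terms]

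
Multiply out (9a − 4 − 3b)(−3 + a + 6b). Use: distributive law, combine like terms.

(9a − 4 − 3b)(−3 + a + 6b)
= −27a + 9a^2 + 54ab + 12 − 4a − 24b + 9b − 3ab − 18b^2    [distributive law]
= −31a + 9a^2 + 51ab + 12 − 15b − 18b^2    [combine like terms]

−31a + 9a^2 + 51ab + 12 − 15b − 18b^2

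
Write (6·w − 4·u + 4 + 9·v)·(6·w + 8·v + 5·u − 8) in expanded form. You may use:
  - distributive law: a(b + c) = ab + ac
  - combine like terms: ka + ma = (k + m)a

(6·w − 4·u + 4 + 9·v)·(6·w + 8·v + 5·u − 8)
= 36·w^2 + 48·v·w + 30·u·w − 48·w − 24·u·w − 32·u·v − 20·u^2 + 32·u + 24·w + 32·v + 20·u − 32 + 54·v·w + 72·v^2 + 45·u·v − 72·v    [distributive law]
= 36·w^2 + 102·v·w + 6·u·w − 24·w + 13·u·v − 20·u^2 + 52·u − 40·v − 32 + 72·v^2    [combine like terms]

36·w^2 + 102·v·w + 6·u·w − 24·w + 13·u·v − 20·u^2 + 52·u − 40·v − 32 + 72·v^2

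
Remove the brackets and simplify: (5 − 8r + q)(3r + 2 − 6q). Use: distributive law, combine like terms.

−r + 10 − 28q − 24r^2 + 51qr − 6q^2

(5 − 8r + q)(3r + 2 − 6q)
= 15r + 10 − 30q − 24r^2 − 16r + 48qr + 3qr + 2q − 6q^2    [distributive law]
= −r + 10 − 28q − 24r^2 + 51qr − 6q^2    [combine like terms]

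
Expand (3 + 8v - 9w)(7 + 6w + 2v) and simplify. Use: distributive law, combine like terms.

21 - 45w + 62v + 30vw + 16v^2 - 54w^2

(3 + 8v - 9w)(7 + 6w + 2v)
= 21 + 18w + 6v + 56v + 48vw + 16v^2 - 63w - 54w^2 - 18vw    [distributive law]
= 21 - 45w + 62v + 30vw + 16v^2 - 54w^2    [combine like terms]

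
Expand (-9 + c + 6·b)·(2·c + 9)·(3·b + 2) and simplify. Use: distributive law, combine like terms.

-3·b·c - 18·c - 135·b - 162 + 6·b·c² + 4·c² + 36·b²·c + 162·b²

(-9 + c + 6·b)·(2·c + 9)·(3·b + 2)
= (-18·c - 81 + 2·c² + 9·c + 12·b·c + 54·b)·(3·b + 2)    [distributive law]
= (-9·c - 81 + 2·c² + 12·b·c + 54·b)·(3·b + 2)    [combine like terms]
= -27·b·c - 18·c - 243·b - 162 + 6·b·c² + 4·c² + 36·b²·c + 24·b·c + 162·b² + 108·b    [distributive law]
= -3·b·c - 18·c - 135·b - 162 + 6·b·c² + 4·c² + 36·b²·c + 162·b²    [combine like terms]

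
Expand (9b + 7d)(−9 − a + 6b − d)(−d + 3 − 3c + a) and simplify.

(9b + 7d)(−9 − a + 6b − d)(−d + 3 − 3c + a)
= (−81b − 9ab + 54b^2 − 9bd − 63d − 7ad + 42bd − 7d^2)(−d + 3 − 3c + a)    [distributive law]
= (−81b − 9ab + 54b^2 + 33bd − 63d − 7ad − 7d^2)(−d + 3 − 3c + a)    [combine like terms]
= 81bd − 243b + 243bc − 81ab + 9abd − 27ab + 27abc − 9a^2b − 54b^2d + 162b^2 − 162b^2c + 54ab^2 − 33bd^2 + 99bd − 99bcd + 33abd + 63d^2 − 189d + 189cd − 63ad + 7ad^2 − 21ad + 21acd − 7a^2d + 7d^3 − 21d^2 + 21cd^2 − 7ad^2    [distributive law]
= 180bd − 243b + 243bc − 108ab + 42abd + 27abc − 9a^2b − 54b^2d + 162b^2 − 162b^2c + 54ab^2 − 33bd^2 − 99bcd + 42d^2 − 189d + 189cd − 84ad + 21acd − 7a^2d + 7d^3 + 21cd^2    [combine like terms]

180bd − 243b + 243bc − 108ab + 42abd + 27abc − 9a^2b − 54b^2d + 162b^2 − 162b^2c + 54ab^2 − 33bd^2 − 99bcd + 42d^2 − 189d + 189cd − 84ad + 21acd − 7a^2d + 7d^3 + 21cd^2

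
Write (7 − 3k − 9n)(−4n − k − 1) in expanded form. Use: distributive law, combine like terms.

−19n − 4k − 7 + 21kn + 3k^2 + 36n^2

(7 − 3k − 9n)(−4n − k − 1)
= −28n − 7k − 7 + 12kn + 3k^2 + 3k + 36n^2 + 9kn + 9n    [distributive law]
= −19n − 4k − 7 + 21kn + 3k^2 + 36n^2    [combine like terms]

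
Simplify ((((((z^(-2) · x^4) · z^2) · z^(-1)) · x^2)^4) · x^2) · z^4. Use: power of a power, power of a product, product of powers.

((((((z^(-2) · x^4) · z^2) · z^(-1)) · x^2)^4) · x^2) · z^4
= ((((((z^(-2) · x^4) · z^2) · z^(-1))^4) · ((x^2)^4)) · x^2) · z^4    [power of a product]
= ((((((z^(-2) · x^4) · z^2)^4) · ((z^(-1))^4)) · ((x^2)^4)) · x^2) · z^4    [power of a product]
= ((((((z^(-2) · x^4)^4) · ((z^2)^4)) · ((z^(-1))^4)) · ((x^2)^4)) · x^2) · z^4    [power of a product]
= (((((((z^(-2))^4) · ((x^4)^4)) · ((z^2)^4)) · ((z^(-1))^4)) · ((x^2)^4)) · x^2) · z^4    [power of a product]
= (((((z^(-8) · ((x^4)^4)) · ((z^2)^4)) · ((z^(-1))^4)) · ((x^2)^4)) · x^2) · z^4    [power of a power]
= (((((z^(-8) · x^16) · ((z^2)^4)) · ((z^(-1))^4)) · ((x^2)^4)) · x^2) · z^4    [power of a power]
= (((((z^(-8) · x^16) · z^8) · ((z^(-1))^4)) · ((x^2)^4)) · x^2) · z^4    [power of a power]
= (((((z^(-8) · x^16) · z^8) · z^(-4)) · ((x^2)^4)) · x^2) · z^4    [power of a power]
= (((((z^(-8) · x^16) · z^8) · z^(-4)) · x^8) · x^2) · z^4    [power of a power]
= x^26    [product of powers]

x^26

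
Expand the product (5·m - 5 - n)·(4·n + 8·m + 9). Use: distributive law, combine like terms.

12·m·n + 40·m^2 + 5·m - 29·n - 45 - 4·n^2

(5·m - 5 - n)·(4·n + 8·m + 9)
= 20·m·n + 40·m^2 + 45·m - 20·n - 40·m - 45 - 4·n^2 - 8·m·n - 9·n    [distributive law]
= 12·m·n + 40·m^2 + 5·m - 29·n - 45 - 4·n^2    [combine like terms]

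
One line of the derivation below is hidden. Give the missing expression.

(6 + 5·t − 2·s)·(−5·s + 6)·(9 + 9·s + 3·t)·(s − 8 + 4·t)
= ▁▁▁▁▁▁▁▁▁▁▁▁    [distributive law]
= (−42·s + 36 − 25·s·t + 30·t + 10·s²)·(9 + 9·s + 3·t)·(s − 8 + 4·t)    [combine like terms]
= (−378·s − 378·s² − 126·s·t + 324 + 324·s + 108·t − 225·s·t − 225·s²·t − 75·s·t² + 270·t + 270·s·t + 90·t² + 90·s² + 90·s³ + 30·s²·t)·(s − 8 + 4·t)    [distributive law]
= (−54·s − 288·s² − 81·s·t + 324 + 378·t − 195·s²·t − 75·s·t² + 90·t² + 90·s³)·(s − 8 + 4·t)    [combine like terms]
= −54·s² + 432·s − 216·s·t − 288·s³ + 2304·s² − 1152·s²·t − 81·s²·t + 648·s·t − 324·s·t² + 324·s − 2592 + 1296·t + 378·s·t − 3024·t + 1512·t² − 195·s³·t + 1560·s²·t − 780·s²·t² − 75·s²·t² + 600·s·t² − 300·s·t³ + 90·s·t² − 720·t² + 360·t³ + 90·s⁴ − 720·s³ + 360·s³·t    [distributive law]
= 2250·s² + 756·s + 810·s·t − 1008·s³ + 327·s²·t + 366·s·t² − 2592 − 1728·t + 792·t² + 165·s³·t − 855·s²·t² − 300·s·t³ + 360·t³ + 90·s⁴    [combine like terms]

After distributive law, the bracketed line is:

(−30·s + 36 − 25·s·t + 30·t + 10·s² − 12·s)·(9 + 9·s + 3·t)·(s − 8 + 4·t)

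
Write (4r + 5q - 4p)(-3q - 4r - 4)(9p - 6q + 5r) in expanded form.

-324pqr + 117q²r - 64qr² - 64pr² - 80r³ - 64pr - 4qr - 80r² - 207pq² + 90q³ - 276pq + 120q² + 108p²q + 144p²r + 144p²

(4r + 5q - 4p)(-3q - 4r - 4)(9p - 6q + 5r)
= (-12qr - 16r² - 16r - 15q² - 20qr - 20q + 12pq + 16pr + 16p)(9p - 6q + 5r)    [distributive law]
= (-32qr - 16r² - 16r - 15q² - 20q + 12pq + 16pr + 16p)(9p - 6q + 5r)    [combine like terms]
= -288pqr + 192q²r - 160qr² - 144pr² + 96qr² - 80r³ - 144pr + 96qr - 80r² - 135pq² + 90q³ - 75q²r - 180pq + 120q² - 100qr + 108p²q - 72pq² + 60pqr + 144p²r - 96pqr + 80pr² + 144p² - 96pq + 80pr    [distributive law]
= -324pqr + 117q²r - 64qr² - 64pr² - 80r³ - 64pr - 4qr - 80r² - 207pq² + 90q³ - 276pq + 120q² + 108p²q + 144p²r + 144p²    [combine like terms]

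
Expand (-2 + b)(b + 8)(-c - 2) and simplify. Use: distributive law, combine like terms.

-6bc - 12b + 16c + 32 - b^2c - 2b^2

(-2 + b)(b + 8)(-c - 2)
= (-2b - 16 + b^2 + 8b)(-c - 2)    [distributive law]
= (6b - 16 + b^2)(-c - 2)    [combine like terms]
= -6bc - 12b + 16c + 32 - b^2c - 2b^2    [distributive law]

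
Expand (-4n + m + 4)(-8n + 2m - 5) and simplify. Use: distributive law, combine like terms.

32n^2 - 16mn - 12n + 2m^2 + 3m - 20

(-4n + m + 4)(-8n + 2m - 5)
= 32n^2 - 8mn + 20n - 8mn + 2m^2 - 5m - 32n + 8m - 20    [distributive law]
= 32n^2 - 16mn - 12n + 2m^2 + 3m - 20    [combine like terms]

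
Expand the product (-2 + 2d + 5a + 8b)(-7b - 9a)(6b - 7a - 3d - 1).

140b² + 117ab - 28bd - 14b - 81a² - 36ad - 18a + 84b²d + 311abd + 42bd² + 261a²d + 54ad² - 250ab² + 479a²b + 315a³ - 336b³

(-2 + 2d + 5a + 8b)(-7b - 9a)(6b - 7a - 3d - 1)
= (14b + 18a - 14bd - 18ad - 35ab - 45a² - 56b² - 72ab)(6b - 7a - 3d - 1)    [distributive law]
= (14b + 18a - 14bd - 18ad - 107ab - 45a² - 56b²)(6b - 7a - 3d - 1)    [combine like terms]
= 84b² - 98ab - 42bd - 14b + 108ab - 126a² - 54ad - 18a - 84b²d + 98abd + 42bd² + 14bd - 108abd + 126a²d + 54ad² + 18ad - 642ab² + 749a²b + 321abd + 107ab - 270a²b + 315a³ + 135a²d + 45a² - 336b³ + 392ab² + 168b²d + 56b²    [distributive law]
= 140b² + 117ab - 28bd - 14b - 81a² - 36ad - 18a + 84b²d + 311abd + 42bd² + 261a²d + 54ad² - 250ab² + 479a²b + 315a³ - 336b³    [combine like terms]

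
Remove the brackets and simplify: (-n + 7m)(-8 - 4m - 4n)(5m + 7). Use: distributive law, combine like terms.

-128mn + 56n - 120m^2n + 20mn^2 + 28n^2 - 476m^2 - 392m - 140m^3

(-n + 7m)(-8 - 4m - 4n)(5m + 7)
= (8n + 4mn + 4n^2 - 56m - 28m^2 - 28mn)(5m + 7)    [distributive law]
= (8n - 24mn + 4n^2 - 56m - 28m^2)(5m + 7)    [combine like terms]
= 40mn + 56n - 120m^2n - 168mn + 20mn^2 + 28n^2 - 280m^2 - 392m - 140m^3 - 196m^2    [distributive law]
= -128mn + 56n - 120m^2n + 20mn^2 + 28n^2 - 476m^2 - 392m - 140m^3    [combine like terms]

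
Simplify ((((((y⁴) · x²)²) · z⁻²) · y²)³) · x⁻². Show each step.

((((((y⁴) · x²)²) · z⁻²) · y²)³) · x⁻²
= ((((((y⁴) · x²)²) · z⁻²)³) · ((y²)³)) · x⁻²    [power of a product]
= ((((((y⁴) · x²)²)³) · ((z⁻²)³)) · ((y²)³)) · x⁻²    [power of a product]
= (((((y⁴) · x²)⁶) · ((z⁻²)³)) · ((y²)³)) · x⁻²    [power of a power]
= (((((y⁴)⁶) · ((x²)⁶)) · ((z⁻²)³)) · ((y²)³)) · x⁻²    [power of a product]
= ((((y²⁴) · ((x²)⁶)) · ((z⁻²)³)) · ((y²)³)) · x⁻²    [power of a power]
= (((y²⁴ · x¹²) · ((z⁻²)³)) · ((y²)³)) · x⁻²    [power of a power]
= (((y²⁴ · x¹²) · z⁻⁶) · ((y²)³)) · x⁻²    [power of a power]
= (((y²⁴ · x¹²) · z⁻⁶) · y⁶) · x⁻²    [power of a power]
= x¹⁰·y³⁰·z⁻⁶    [product of powers]

x¹⁰·y³⁰·z⁻⁶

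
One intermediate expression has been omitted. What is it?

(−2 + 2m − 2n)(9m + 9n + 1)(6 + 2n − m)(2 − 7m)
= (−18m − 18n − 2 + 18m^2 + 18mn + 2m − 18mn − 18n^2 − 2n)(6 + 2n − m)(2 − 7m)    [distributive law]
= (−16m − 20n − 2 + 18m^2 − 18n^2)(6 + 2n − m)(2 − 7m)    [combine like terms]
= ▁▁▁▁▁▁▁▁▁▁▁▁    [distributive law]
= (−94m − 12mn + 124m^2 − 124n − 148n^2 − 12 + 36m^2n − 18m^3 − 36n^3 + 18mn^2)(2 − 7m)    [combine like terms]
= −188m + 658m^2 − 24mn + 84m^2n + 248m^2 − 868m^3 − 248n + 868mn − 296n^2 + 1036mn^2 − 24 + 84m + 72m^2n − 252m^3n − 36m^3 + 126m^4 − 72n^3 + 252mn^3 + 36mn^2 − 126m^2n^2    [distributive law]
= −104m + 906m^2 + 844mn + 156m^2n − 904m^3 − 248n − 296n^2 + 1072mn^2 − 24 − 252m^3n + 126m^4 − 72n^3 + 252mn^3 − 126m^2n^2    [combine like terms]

By distributive law:

(−96m − 32mn + 16m^2 − 120n − 40n^2 + 20mn − 12 − 4n + 2m + 108m^2 + 36m^2n − 18m^3 − 108n^2 − 36n^3 + 18mn^2)(2 − 7m)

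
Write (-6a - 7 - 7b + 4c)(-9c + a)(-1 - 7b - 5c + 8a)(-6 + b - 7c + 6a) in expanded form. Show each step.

-3313ac - 3733abc - 1573ac^2 + 272a^2c - 2856ab^2c - 1887abc^2 + 1390a^2bc + 5126ac^3 - 6926a^2c^2 + 3300a^3c + 342a^2 + 370a^2b - 12a^3 + 280a^2b^2 - 132a^3b - 288a^4 + 378c + 2961bc + 2115c^2 + 2142b^2c + 3627bc^2 + 873c^3 - 42a - 329ab - 238ab^2 - 441b^3c + 3024b^2c^2 + 621bc^3 + 49ab^3 - 1260c^4

(-6a - 7 - 7b + 4c)(-9c + a)(-1 - 7b - 5c + 8a)(-6 + b - 7c + 6a)
= (54ac - 6a^2 + 63c - 7a + 63bc - 7ab - 36c^2 + 4ac)(-1 - 7b - 5c + 8a)(-6 + b - 7c + 6a)    [distributive law]
= (58ac - 6a^2 + 63c - 7a + 63bc - 7ab - 36c^2)(-1 - 7b - 5c + 8a)(-6 + b - 7c + 6a)    [combine like terms]
= (-58ac - 406abc - 290ac^2 + 464a^2c + 6a^2 + 42a^2b + 30a^2c - 48a^3 - 63c - 441bc - 315c^2 + 504ac + 7a + 49ab + 35ac - 56a^2 - 63bc - 441b^2c - 315bc^2 + 504abc + 7ab + 49ab^2 + 35abc - 56a^2b + 36c^2 + 252bc^2 + 180c^3 - 288ac^2)(-6 + b - 7c + 6a)    [distributive law]
= (481ac + 133abc - 578ac^2 + 494a^2c - 50a^2 - 14a^2b - 48a^3 - 63c - 504bc - 279c^2 + 7a + 56ab - 441b^2c - 63bc^2 + 49ab^2 + 180c^3)(-6 + b - 7c + 6a)    [combine like terms]
= -2886ac + 481abc - 3367ac^2 + 2886a^2c - 798abc + 133ab^2c - 931abc^2 + 798a^2bc + 3468ac^2 - 578abc^2 + 4046ac^3 - 3468a^2c^2 - 2964a^2c + 494a^2bc - 3458a^2c^2 + 2964a^3c + 300a^2 - 50a^2b + 350a^2c - 300a^3 + 84a^2b - 14a^2b^2 + 98a^2bc - 84a^3b + 288a^3 - 48a^3b + 336a^3c - 288a^4 + 378c - 63bc + 441c^2 - 378ac + 3024bc - 504b^2c + 3528bc^2 - 3024abc + 1674c^2 - 279bc^2 + 1953c^3 - 1674ac^2 - 42a + 7ab - 49ac + 42a^2 - 336ab + 56ab^2 - 392abc + 336a^2b + 2646b^2c - 441b^3c + 3087b^2c^2 - 2646ab^2c + 378bc^2 - 63b^2c^2 + 441bc^3 - 378abc^2 - 294ab^2 + 49ab^3 - 343ab^2c + 294a^2b^2 - 1080c^3 + 180bc^3 - 1260c^4 + 1080ac^3    [distributive law]
= -3313ac - 3733abc - 1573ac^2 + 272a^2c - 2856ab^2c - 1887abc^2 + 1390a^2bc + 5126ac^3 - 6926a^2c^2 + 3300a^3c + 342a^2 + 370a^2b - 12a^3 + 280a^2b^2 - 132a^3b - 288a^4 + 378c + 2961bc + 2115c^2 + 2142b^2c + 3627bc^2 + 873c^3 - 42a - 329ab - 238ab^2 - 441b^3c + 3024b^2c^2 + 621bc^3 + 49ab^3 - 1260c^4    [combine like terms]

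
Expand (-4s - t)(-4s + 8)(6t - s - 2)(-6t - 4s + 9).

(-4s - t)(-4s + 8)(6t - s - 2)(-6t - 4s + 9)
= (16s² - 32s + 4st - 8t)(6t - s - 2)(-6t - 4s + 9)    [distributive law]
= (96s²t - 16s³ - 32s² - 192st + 32s² + 64s + 24st² - 4s²t - 8st - 48t² + 8st + 16t)(-6t - 4s + 9)    [distributive law]
= (92s²t - 16s³ - 192st + 64s + 24st² - 48t² + 16t)(-6t - 4s + 9)    [combine like terms]
= -552s²t² - 368s³t + 828s²t + 96s³t + 64s⁴ - 144s³ + 1152st² + 768s²t - 1728st - 384st - 256s² + 576s - 144st³ - 96s²t² + 216st² + 288t³ + 192st² - 432t² - 96t² - 64st + 144t    [distributive law]
= -648s²t² - 272s³t + 1596s²t + 64s⁴ - 144s³ + 1560st² - 2176st - 256s² + 576s - 144st³ + 288t³ - 528t² + 144t    [combine like terms]

-648s²t² - 272s³t + 1596s²t + 64s⁴ - 144s³ + 1560st² - 2176st - 256s² + 576s - 144st³ + 288t³ - 528t² + 144t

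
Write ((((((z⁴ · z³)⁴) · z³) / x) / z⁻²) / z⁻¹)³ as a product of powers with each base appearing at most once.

x⁻³z¹⁰²

((((((z⁴ · z³)⁴) · z³) / x) / z⁻²) / z⁻¹)³
= ((((((z⁴ · z³)⁴) · z³) / x) / z⁻²)³) / ((z⁻¹)³)    [power of a quotient]
= ((((((z⁴ · z³)⁴) · z³) / x)³) / ((z⁻²)³)) / ((z⁻¹)³)    [power of a quotient]
= ((((((z⁴ · z³)⁴) · z³)³) / (x³)) / ((z⁻²)³)) / ((z⁻¹)³)    [power of a quotient]
= ((((((z⁴ · z³)⁴)³) · ((z³)³)) / (x³)) / ((z⁻²)³)) / ((z⁻¹)³)    [power of a product]
= (((((z⁴ · z³)¹²) · ((z³)³)) / (x³)) / ((z⁻²)³)) / ((z⁻¹)³)    [power of a power]
= ((((((z⁴)¹²) · ((z³)¹²)) · ((z³)³)) / (x³)) / ((z⁻²)³)) / ((z⁻¹)³)    [power of a product]
= ((((z⁴⁸ · ((z³)¹²)) · ((z³)³)) / (x³)) / ((z⁻²)³)) / ((z⁻¹)³)    [power of a power]
= ((((z⁴⁸ · z³⁶) · ((z³)³)) / (x³)) / ((z⁻²)³)) / ((z⁻¹)³)    [power of a power]
= (((z⁸⁴ · ((z³)³)) / (x³)) / ((z⁻²)³)) / ((z⁻¹)³)    [product of powers]
= (((z⁸⁴ · z⁹) / (x³)) / ((z⁻²)³)) / ((z⁻¹)³)    [power of a power]
= ((z⁹³ / (x³)) / ((z⁻²)³)) / ((z⁻¹)³)    [product of powers]
= ((z⁹³ / x³) / z⁻⁶) / ((z⁻¹)³)    [power of a power]
= ((z⁹³ / x³) / z⁻⁶) / z⁻³    [power of a power]
= x⁻³z¹⁰²    [quotient of powers; product of powers]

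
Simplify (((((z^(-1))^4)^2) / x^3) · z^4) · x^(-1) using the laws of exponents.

(((((z^(-1))^4)^2) / x^3) · z^4) · x^(-1)
= ((((z^(-1))^8) / x^3) · z^4) · x^(-1)    [power of a power]
= ((z^(-8) / x^3) · z^4) · x^(-1)    [power of a power]
= x^(-4)·z^(-4)    [quotient of powers; product of powers]

x^(-4)·z^(-4)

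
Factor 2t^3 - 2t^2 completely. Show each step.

2t^3 - 2t^2
= 2(t^3 - t^2)    [factor out 2]
= 2t^2(t - 1)    [factor out t^2]

2t^2(t - 1)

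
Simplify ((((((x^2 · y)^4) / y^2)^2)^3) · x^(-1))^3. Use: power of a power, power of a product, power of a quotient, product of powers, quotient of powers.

((((((x^2 · y)^4) / y^2)^2)^3) · x^(-1))^3
= ((((((x^2 · y)^4) / y^2)^2)^3)^3) · ((x^(-1))^3)    [power of a product]
= (((((x^2 · y)^4) / y^2)^2)^9) · ((x^(-1))^3)    [power of a power]
= ((((x^2 · y)^4) / y^2)^18) · ((x^(-1))^3)    [power of a power]
= ((((x^2 · y)^4)^18) / ((y^2)^18)) · ((x^(-1))^3)    [power of a quotient]
= (((x^2 · y)^72) / ((y^2)^18)) · ((x^(-1))^3)    [power of a power]
= ((((x^2)^72) · (y^72)) / ((y^2)^18)) · ((x^(-1))^3)    [power of a product]
= ((x^144 · (y^72)) / ((y^2)^18)) · ((x^(-1))^3)    [power of a power]
= ((x^144 · y^72) / y^36) · ((x^(-1))^3)    [power of a power]
= ((x^144 · y^72) / y^36) · x^(-3)    [power of a power]
= x^141·y^36    [quotient of powers; product of powers]

x^141·y^36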